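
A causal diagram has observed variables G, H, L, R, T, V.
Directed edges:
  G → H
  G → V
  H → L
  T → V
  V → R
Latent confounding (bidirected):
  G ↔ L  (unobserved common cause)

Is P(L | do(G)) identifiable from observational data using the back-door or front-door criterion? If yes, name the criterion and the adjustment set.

desc(G)\{G}={H,L,R,V}; candidates ⊆ {T}.
G↔L: latent back-door arc(s) into G.
size 0: {}; under {} G still reaches {L} ∋ L.
size 1: {T}; under {T} G still reaches {L} ∋ L.
G↔L cannot be blocked by any observed set — no back-door set.
{H}: (i) intercepts every directed G→L path; (ii) no back-door G→{H}; (iii) {G} blocks every back-door {H}→L. Front-door holds.
P(L|do(G)) = Σ_{H} P(H|G) Σ_{G'} P(L|H,G')P(G').

P(L|do(G)): frontdoor, adjust for {H}.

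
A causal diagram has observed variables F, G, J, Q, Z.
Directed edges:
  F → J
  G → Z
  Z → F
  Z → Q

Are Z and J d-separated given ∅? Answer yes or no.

Bayes-Ball from Z | ∅ reaches {F,G,J,Q}.
J ∈ reach(Z|∅) ⇒ Z ⊥̸ J | ∅.

No — Z and J are d-connected given ∅.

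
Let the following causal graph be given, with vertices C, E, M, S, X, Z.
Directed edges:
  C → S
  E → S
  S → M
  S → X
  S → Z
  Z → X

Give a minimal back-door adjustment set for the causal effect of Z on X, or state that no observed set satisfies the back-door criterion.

desc(Z)\{Z}={X}; candidates ⊆ {C,E,M,S}.
size 0: {}; under {} Z still reaches {C,E,M,S,X} ∋ X.
{S}: Z⊥X given {S} in G with Z→· removed — back-door holds.

Z→X: minimal back-door set {S}.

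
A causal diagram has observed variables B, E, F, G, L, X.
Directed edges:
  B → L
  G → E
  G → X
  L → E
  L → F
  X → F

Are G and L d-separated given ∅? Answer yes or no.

Yes — G ⊥ L | ∅.

Bayes-Ball from G | ∅ reaches {E,F,X}.
L ∉ reach(G|∅) ⇒ G ⊥ L | ∅.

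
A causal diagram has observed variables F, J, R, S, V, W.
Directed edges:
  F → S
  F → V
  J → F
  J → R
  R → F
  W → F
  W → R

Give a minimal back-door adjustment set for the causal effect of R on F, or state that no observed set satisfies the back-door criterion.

R→F: minimal back-door set {J, W}.

desc(R)\{R}={F,S,V}; candidates ⊆ {J,W}.
size 0: {}; under {} R still reaches {F,J,S,V,W} ∋ F.
size 1: {J}, {W}; under {J} R still reaches {F,S,V,W} ∋ F.
{J,W}: R⊥F given {J,W} in G with R→· removed — back-door holds.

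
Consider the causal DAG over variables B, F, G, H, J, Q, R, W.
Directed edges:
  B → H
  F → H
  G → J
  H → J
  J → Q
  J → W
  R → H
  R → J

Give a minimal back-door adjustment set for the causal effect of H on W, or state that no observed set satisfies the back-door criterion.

desc(H)\{H}={J,Q,W}; candidates ⊆ {B,F,G,R}.
size 0: {}; under {} H still reaches {B,F,J,Q,R,W} ∋ W.
{R}: H⊥W given {R} in G with H→· removed — back-door holds.

H→W: minimal back-door set {R}.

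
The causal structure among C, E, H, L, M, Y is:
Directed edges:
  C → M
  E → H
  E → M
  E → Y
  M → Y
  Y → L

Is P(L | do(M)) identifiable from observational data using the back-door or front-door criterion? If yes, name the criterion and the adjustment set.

desc(M)\{M}={L,Y}; candidates ⊆ {C,E,H}.
size 0: {}; under {} M still reaches {C,E,H,L,Y} ∋ L.
{E}: M⊥L given {E} in G with M→· removed — back-door holds.
P(L|do(M)) = Σ_{E} P(L|M,E)·P(E).

P(L|do(M)): backdoor, adjust for {E}.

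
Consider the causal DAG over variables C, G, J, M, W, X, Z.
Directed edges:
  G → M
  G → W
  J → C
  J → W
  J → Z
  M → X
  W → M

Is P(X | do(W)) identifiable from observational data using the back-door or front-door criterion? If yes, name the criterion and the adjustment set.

desc(W)\{W}={M,X}; candidates ⊆ {C,G,J,Z}.
size 0: {}; under {} W still reaches {C,G,J,M,X,Z} ∋ X.
{G}: W⊥X given {G} in G with W→· removed — back-door holds.
P(X|do(W)) = Σ_{G} P(X|W,G)·P(G).

P(X|do(W)): backdoor, adjust for {G}.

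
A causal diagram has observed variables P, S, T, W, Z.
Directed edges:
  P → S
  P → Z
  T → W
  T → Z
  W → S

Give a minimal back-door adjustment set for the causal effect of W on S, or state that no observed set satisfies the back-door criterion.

desc(W)\{W}={S}; candidates ⊆ {P,T,Z}.
∅: W⊥S given ∅ in G with W→· removed — back-door holds.

W→S: minimal back-door set ∅.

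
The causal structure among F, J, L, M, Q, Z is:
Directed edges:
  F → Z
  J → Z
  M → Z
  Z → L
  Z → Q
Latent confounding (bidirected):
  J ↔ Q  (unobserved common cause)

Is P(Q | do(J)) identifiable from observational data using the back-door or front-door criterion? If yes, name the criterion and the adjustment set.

desc(J)\{J}={L,Q,Z}; candidates ⊆ {F,M}.
J↔Q: latent back-door arc(s) into J.
size 0: {}; under {} J still reaches {Q} ∋ Q.
size 1: {F}, {M}; under {F} J still reaches {Q} ∋ Q.
size 2: {F,M}; under {F,M} J still reaches {Q} ∋ Q.
J↔Q cannot be blocked by any observed set — no back-door set.
{Z}: (i) intercepts every directed J→Q path; (ii) no back-door J→{Z}; (iii) {J} blocks every back-door {Z}→Q. Front-door holds.
P(Q|do(J)) = Σ_{Z} P(Z|J) Σ_{J'} P(Q|Z,J')P(J').

P(Q|do(J)): frontdoor, adjust for {Z}.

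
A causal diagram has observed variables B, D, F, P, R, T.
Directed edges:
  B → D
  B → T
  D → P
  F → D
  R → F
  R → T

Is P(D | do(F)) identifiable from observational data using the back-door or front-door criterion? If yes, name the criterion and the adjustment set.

P(D|do(F)): backdoor, adjust for ∅.

desc(F)\{F}={D,P}; candidates ⊆ {B,R,T}.
∅: F⊥D given ∅ in G with F→· removed — back-door holds.
P(D|do(F)) = P(D|F) — no adjustment needed.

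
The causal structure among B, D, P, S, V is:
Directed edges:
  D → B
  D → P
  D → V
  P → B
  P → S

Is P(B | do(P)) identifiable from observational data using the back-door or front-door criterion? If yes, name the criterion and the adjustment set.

desc(P)\{P}={B,S}; candidates ⊆ {D,V}.
size 0: {}; under {} P still reaches {B,D,V} ∋ B.
{D}: P⊥B given {D} in G with P→· removed — back-door holds.
P(B|do(P)) = Σ_{D} P(B|P,D)·P(D).

P(B|do(P)): backdoor, adjust for {D}.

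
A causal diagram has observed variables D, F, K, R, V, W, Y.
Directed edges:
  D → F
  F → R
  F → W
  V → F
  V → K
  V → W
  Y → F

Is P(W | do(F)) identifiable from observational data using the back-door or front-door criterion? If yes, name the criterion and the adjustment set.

desc(F)\{F}={R,W}; candidates ⊆ {D,K,V,Y}.
size 0: {}; under {} F still reaches {D,K,V,W,Y} ∋ W.
{V}: F⊥W given {V} in G with F→· removed — back-door holds.
P(W|do(F)) = Σ_{V} P(W|F,V)·P(V).

P(W|do(F)): backdoor, adjust for {V}.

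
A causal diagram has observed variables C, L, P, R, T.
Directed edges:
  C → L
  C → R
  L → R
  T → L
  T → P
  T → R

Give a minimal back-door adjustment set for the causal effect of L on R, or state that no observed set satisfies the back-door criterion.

desc(L)\{L}={R}; candidates ⊆ {C,P,T}.
size 0: {}; under {} L still reaches {C,P,R,T} ∋ R.
size 1: {C}, {P}, {T}; under {C} L still reaches {P,R,T} ∋ R.
{C,T}: L⊥R given {C,T} in G with L→· removed — back-door holds.

L→R: minimal back-door set {C, T}.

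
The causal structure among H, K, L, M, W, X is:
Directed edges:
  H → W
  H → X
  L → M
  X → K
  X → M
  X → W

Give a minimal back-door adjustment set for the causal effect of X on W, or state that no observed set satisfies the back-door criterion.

desc(X)\{X}={K,M,W}; candidates ⊆ {H,L}.
size 0: {}; under {} X still reaches {H,W} ∋ W.
{H}: X⊥W given {H} in G with X→· removed — back-door holds.

X→W: minimal back-door set {H}.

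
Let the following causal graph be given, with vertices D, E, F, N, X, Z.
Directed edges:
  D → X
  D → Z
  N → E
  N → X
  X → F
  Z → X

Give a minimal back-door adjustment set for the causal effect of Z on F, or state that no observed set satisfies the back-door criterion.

Z→F: minimal back-door set {D}.

desc(Z)\{Z}={F,X}; candidates ⊆ {D,E,N}.
size 0: {}; under {} Z still reaches {D,F,X} ∋ F.
{D}: Z⊥F given {D} in G with Z→· removed — back-door holds.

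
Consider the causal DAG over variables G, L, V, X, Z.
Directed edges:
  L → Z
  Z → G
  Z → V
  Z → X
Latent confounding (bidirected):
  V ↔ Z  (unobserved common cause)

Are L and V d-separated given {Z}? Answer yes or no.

No — L and V are d-connected given {Z}.

Bayes-Ball from L | {Z} reaches {V}.
V ∈ reach(L|{Z}) ⇒ L ⊥̸ V | {Z}.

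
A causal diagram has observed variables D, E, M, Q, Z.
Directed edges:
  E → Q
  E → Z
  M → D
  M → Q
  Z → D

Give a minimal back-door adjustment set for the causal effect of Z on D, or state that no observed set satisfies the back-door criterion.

Z→D: minimal back-door set ∅.

desc(Z)\{Z}={D}; candidates ⊆ {E,M,Q}.
∅: Z⊥D given ∅ in G with Z→· removed — back-door holds.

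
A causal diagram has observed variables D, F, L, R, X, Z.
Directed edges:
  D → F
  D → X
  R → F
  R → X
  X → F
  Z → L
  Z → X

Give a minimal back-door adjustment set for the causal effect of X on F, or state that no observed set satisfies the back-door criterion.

X→F: minimal back-door set {D, R}.

desc(X)\{X}={F}; candidates ⊆ {D,L,R,Z}.
size 0: {}; under {} X still reaches {D,F,L,R,Z} ∋ F.
size 1: {D}, {L}, {R} …(+1); under {D} X still reaches {F,L,R,Z} ∋ F.
{D,R}: X⊥F given {D,R} in G with X→· removed — back-door holds.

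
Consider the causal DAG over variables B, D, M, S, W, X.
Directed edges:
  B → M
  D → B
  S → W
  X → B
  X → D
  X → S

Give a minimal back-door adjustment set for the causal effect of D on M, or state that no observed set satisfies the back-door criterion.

desc(D)\{D}={B,M}; candidates ⊆ {S,W,X}.
size 0: {}; under {} D still reaches {B,M,S,W,X} ∋ M.
{X}: D⊥M given {X} in G with D→· removed — back-door holds.

D→M: minimal back-door set {X}.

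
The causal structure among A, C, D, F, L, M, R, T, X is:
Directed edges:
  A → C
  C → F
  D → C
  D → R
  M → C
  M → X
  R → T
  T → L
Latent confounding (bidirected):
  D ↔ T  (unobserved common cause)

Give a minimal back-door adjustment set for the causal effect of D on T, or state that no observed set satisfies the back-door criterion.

desc(D)\{D}={C,F,L,R,T}; candidates ⊆ {A,M,X}.
D↔T: latent back-door arc(s) into D.
size 0: {}; under {} D still reaches {L,T} ∋ T.
size 1: {A}, {M}, {X}; under {A} D still reaches {L,T} ∋ T.
size 2: {A,M}, {A,X}, {M,X}; under {A,M} D still reaches {L,T} ∋ T.
D↔T cannot be blocked by any observed set — no back-door set.

D→T: no observed back-door set.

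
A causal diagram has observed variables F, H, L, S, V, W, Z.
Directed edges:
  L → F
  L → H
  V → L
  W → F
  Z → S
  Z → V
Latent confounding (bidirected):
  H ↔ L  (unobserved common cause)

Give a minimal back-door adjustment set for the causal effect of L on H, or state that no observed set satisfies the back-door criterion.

desc(L)\{L}={F,H}; candidates ⊆ {S,V,W,Z}.
L↔H: latent back-door arc(s) into L.
size 0: {}; under {} L still reaches {H,S,V,Z} ∋ H.
size 1: {S}, {V}, {W} …(+1); under {S} L still reaches {H,V,Z} ∋ H.
size 2: {S,V}, {S,W}, {S,Z} …(+3); under {S,V} L still reaches {H} ∋ H.
L↔H cannot be blocked by any observed set — no back-door set.

L→H: no observed back-door set.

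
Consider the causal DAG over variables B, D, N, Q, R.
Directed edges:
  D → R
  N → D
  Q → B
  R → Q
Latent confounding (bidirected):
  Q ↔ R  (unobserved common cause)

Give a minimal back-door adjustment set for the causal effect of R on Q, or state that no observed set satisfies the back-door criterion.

R→Q: no observed back-door set.

desc(R)\{R}={B,Q}; candidates ⊆ {D,N}.
R↔Q: latent back-door arc(s) into R.
size 0: {}; under {} R still reaches {B,D,N,Q} ∋ Q.
size 1: {D}, {N}; under {D} R still reaches {B,Q} ∋ Q.
size 2: {D,N}; under {D,N} R still reaches {B,Q} ∋ Q.
R↔Q cannot be blocked by any observed set — no back-door set.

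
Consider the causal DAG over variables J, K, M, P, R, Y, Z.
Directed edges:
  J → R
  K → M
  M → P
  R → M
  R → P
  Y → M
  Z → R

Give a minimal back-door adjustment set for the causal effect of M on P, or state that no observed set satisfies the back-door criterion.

M→P: minimal back-door set {R}.

desc(M)\{M}={P}; candidates ⊆ {J,K,R,Y,Z}.
size 0: {}; under {} M still reaches {J,K,P,R,Y,Z} ∋ P.
{R}: M⊥P given {R} in G with M→· removed — back-door holds.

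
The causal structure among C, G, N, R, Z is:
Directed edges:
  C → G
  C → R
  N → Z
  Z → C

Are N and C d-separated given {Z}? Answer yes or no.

Bayes-Ball from N | {Z} reaches ∅.
C ∉ reach(N|{Z}) ⇒ N ⊥ C | {Z}.

Yes — N ⊥ C | {Z}.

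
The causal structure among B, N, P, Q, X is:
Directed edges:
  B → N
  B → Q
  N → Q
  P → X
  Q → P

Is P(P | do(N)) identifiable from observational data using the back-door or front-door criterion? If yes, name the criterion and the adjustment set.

P(P|do(N)): backdoor, adjust for {B}.

desc(N)\{N}={P,Q,X}; candidates ⊆ {B}.
size 0: {}; under {} N still reaches {B,P,Q,X} ∋ P.
{B}: N⊥P given {B} in G with N→· removed — back-door holds.
P(P|do(N)) = Σ_{B} P(P|N,B)·P(B).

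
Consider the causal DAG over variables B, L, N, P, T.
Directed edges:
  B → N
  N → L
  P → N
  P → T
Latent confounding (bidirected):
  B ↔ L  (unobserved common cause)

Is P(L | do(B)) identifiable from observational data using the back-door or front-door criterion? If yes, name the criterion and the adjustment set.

desc(B)\{B}={L,N}; candidates ⊆ {P,T}.
B↔L: latent back-door arc(s) into B.
size 0: {}; under {} B still reaches {L} ∋ L.
size 1: {P}, {T}; under {P} B still reaches {L} ∋ L.
size 2: {P,T}; under {P,T} B still reaches {L} ∋ L.
B↔L cannot be blocked by any observed set — no back-door set.
{N}: (i) intercepts every directed B→L path; (ii) no back-door B→{N}; (iii) {B} blocks every back-door {N}→L. Front-door holds.
P(L|do(B)) = Σ_{N} P(N|B) Σ_{B'} P(L|N,B')P(B').

P(L|do(B)): frontdoor, adjust for {N}.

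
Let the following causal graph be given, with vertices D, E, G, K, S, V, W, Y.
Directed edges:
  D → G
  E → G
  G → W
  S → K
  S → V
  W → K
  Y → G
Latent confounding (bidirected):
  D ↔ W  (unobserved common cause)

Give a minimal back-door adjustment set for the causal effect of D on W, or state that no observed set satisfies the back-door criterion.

desc(D)\{D}={G,K,W}; candidates ⊆ {E,S,V,Y}.
D↔W: latent back-door arc(s) into D.
size 0: {}; under {} D still reaches {K,W} ∋ W.
size 1: {E}, {S}, {V} …(+1); under {E} D still reaches {K,W} ∋ W.
size 2: {E,S}, {E,V}, {E,Y} …(+3); under {E,S} D still reaches {K,W} ∋ W.
D↔W cannot be blocked by any observed set — no back-door set.

D→W: no observed back-door set.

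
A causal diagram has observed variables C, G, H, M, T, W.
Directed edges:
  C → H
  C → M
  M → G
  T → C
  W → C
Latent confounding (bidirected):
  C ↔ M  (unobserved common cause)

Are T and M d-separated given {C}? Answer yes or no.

No — T and M are d-connected given {C}.

Bayes-Ball from T | {C} reaches {G,M,W}.
M ∈ reach(T|{C}) ⇒ T ⊥̸ M | {C}.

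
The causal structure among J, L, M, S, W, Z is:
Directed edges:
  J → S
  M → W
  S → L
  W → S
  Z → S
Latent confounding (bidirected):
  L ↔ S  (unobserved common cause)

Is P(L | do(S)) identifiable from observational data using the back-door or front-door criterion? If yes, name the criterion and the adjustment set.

P(L|do(S)): not identifiable (no BD/FD set).

desc(S)\{S}={L}; candidates ⊆ {J,M,W,Z}.
S↔L: latent back-door arc(s) into S.
size 0: {}; under {} S still reaches {J,L,M,W,Z} ∋ L.
size 1: {J}, {M}, {W} …(+1); under {J} S still reaches {L,M,W,Z} ∋ L.
size 2: {J,M}, {J,W}, {J,Z} …(+3); under {J,M} S still reaches {L,W,Z} ∋ L.
S↔L cannot be blocked by any observed set — no back-door set.
No mediator lies on a directed S→…→L path.
Neither criterion identifies P(L|do(S)) in this graph.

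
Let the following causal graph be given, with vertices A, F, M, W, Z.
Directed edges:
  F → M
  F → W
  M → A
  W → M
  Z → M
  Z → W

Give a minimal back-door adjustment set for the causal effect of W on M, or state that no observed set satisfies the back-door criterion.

W→M: minimal back-door set {F, Z}.

desc(W)\{W}={A,M}; candidates ⊆ {F,Z}.
size 0: {}; under {} W still reaches {A,F,M,Z} ∋ M.
size 1: {F}, {Z}; under {F} W still reaches {A,M,Z} ∋ M.
{F,Z}: W⊥M given {F,Z} in G with W→· removed — back-door holds.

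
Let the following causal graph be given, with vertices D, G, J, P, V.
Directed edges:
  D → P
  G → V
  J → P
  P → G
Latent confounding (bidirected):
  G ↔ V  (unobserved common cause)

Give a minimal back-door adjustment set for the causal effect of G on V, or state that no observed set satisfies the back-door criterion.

desc(G)\{G}={V}; candidates ⊆ {D,J,P}.
G↔V: latent back-door arc(s) into G.
size 0: {}; under {} G still reaches {D,J,P,V} ∋ V.
size 1: {D}, {J}, {P}; under {D} G still reaches {J,P,V} ∋ V.
size 2: {D,J}, {D,P}, {J,P}; under {D,J} G still reaches {P,V} ∋ V.
G↔V cannot be blocked by any observed set — no back-door set.

G→V: no observed back-door set.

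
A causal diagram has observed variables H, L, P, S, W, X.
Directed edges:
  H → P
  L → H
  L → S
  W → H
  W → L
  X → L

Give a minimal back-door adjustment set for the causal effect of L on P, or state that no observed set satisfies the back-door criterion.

desc(L)\{L}={H,P,S}; candidates ⊆ {W,X}.
size 0: {}; under {} L still reaches {H,P,W,X} ∋ P.
{W}: L⊥P given {W} in G with L→· removed — back-door holds.

L→P: minimal back-door set {W}.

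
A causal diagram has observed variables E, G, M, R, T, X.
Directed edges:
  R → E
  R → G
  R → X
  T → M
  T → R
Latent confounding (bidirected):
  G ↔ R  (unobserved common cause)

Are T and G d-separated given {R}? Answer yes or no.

Bayes-Ball from T | {R} reaches {G,M}.
G ∈ reach(T|{R}) ⇒ T ⊥̸ G | {R}.

No — T and G are d-connected given {R}.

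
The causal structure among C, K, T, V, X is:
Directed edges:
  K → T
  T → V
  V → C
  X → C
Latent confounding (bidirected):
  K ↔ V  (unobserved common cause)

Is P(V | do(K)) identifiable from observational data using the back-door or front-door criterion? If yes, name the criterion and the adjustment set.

P(V|do(K)): frontdoor, adjust for {T}.

desc(K)\{K}={C,T,V}; candidates ⊆ {X}.
K↔V: latent back-door arc(s) into K.
size 0: {}; under {} K still reaches {C,V} ∋ V.
size 1: {X}; under {X} K still reaches {C,V} ∋ V.
K↔V cannot be blocked by any observed set — no back-door set.
{T}: (i) intercepts every directed K→V path; (ii) no back-door K→{T}; (iii) {K} blocks every back-door {T}→V. Front-door holds.
P(V|do(K)) = Σ_{T} P(T|K) Σ_{K'} P(V|T,K')P(K').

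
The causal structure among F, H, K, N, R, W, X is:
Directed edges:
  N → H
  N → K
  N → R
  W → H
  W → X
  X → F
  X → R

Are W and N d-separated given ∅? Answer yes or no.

Bayes-Ball from W | ∅ reaches {F,H,R,X}.
N ∉ reach(W|∅) ⇒ W ⊥ N | ∅.

Yes — W ⊥ N | ∅.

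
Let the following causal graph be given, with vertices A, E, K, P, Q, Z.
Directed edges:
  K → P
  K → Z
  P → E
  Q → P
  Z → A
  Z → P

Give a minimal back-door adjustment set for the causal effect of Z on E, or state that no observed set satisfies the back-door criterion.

Z→E: minimal back-door set {K}.

desc(Z)\{Z}={A,E,P}; candidates ⊆ {K,Q}.
size 0: {}; under {} Z still reaches {E,K,P} ∋ E.
{K}: Z⊥E given {K} in G with Z→· removed — back-door holds.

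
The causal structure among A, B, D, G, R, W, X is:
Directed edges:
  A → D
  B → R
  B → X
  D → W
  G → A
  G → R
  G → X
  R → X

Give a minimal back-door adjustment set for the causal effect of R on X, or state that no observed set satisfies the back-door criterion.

R→X: minimal back-door set {B, G}.

desc(R)\{R}={X}; candidates ⊆ {A,B,D,G,W}.
size 0: {}; under {} R still reaches {A,B,D,G,W,X} ∋ X.
size 1: {A}, {B}, {D} …(+2); under {A} R still reaches {B,G,X} ∋ X.
{B,G}: R⊥X given {B,G} in G with R→· removed — back-door holds.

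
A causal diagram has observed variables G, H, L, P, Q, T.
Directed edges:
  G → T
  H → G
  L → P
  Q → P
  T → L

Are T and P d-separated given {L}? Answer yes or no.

Bayes-Ball from T | {L} reaches {G,H}.
P ∉ reach(T|{L}) ⇒ T ⊥ P | {L}.

Yes — T ⊥ P | {L}.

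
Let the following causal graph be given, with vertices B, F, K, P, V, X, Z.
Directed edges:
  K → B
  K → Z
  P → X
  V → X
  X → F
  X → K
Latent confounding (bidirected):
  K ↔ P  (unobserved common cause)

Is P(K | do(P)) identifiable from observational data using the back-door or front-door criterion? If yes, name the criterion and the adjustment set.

desc(P)\{P}={B,F,K,X,Z}; candidates ⊆ {V}.
P↔K: latent back-door arc(s) into P.
size 0: {}; under {} P still reaches {B,K,Z} ∋ K.
size 1: {V}; under {V} P still reaches {B,K,Z} ∋ K.
P↔K cannot be blocked by any observed set — no back-door set.
{X}: (i) intercepts every directed P→K path; (ii) no back-door P→{X}; (iii) {P} blocks every back-door {X}→K. Front-door holds.
P(K|do(P)) = Σ_{X} P(X|P) Σ_{P'} P(K|X,P')P(P').

P(K|do(P)): frontdoor, adjust for {X}.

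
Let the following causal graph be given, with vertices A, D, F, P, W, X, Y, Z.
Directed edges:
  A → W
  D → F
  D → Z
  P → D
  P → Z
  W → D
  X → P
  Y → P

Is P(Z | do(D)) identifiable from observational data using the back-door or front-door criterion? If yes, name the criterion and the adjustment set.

desc(D)\{D}={F,Z}; candidates ⊆ {A,P,W,X,Y}.
size 0: {}; under {} D still reaches {A,P,W,X,Y,Z} ∋ Z.
{P}: D⊥Z given {P} in G with D→· removed — back-door holds.
P(Z|do(D)) = Σ_{P} P(Z|D,P)·P(P).

P(Z|do(D)): backdoor, adjust for {P}.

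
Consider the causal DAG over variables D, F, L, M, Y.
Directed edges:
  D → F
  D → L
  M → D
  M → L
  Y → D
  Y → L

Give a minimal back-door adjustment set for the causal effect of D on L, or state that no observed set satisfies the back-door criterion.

D→L: minimal back-door set {M, Y}.

desc(D)\{D}={F,L}; candidates ⊆ {M,Y}.
size 0: {}; under {} D still reaches {L,M,Y} ∋ L.
size 1: {M}, {Y}; under {M} D still reaches {L,Y} ∋ L.
{M,Y}: D⊥L given {M,Y} in G with D→· removed — back-door holds.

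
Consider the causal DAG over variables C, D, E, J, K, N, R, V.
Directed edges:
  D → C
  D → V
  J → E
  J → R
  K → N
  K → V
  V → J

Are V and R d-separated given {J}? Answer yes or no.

Bayes-Ball from V | {J} reaches {C,D,K,N}.
R ∉ reach(V|{J}) ⇒ V ⊥ R | {J}.

Yes — V ⊥ R | {J}.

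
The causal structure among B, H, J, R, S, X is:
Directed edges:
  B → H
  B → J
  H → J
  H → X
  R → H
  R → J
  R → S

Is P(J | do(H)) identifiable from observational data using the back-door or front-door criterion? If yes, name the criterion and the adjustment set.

desc(H)\{H}={J,X}; candidates ⊆ {B,R,S}.
size 0: {}; under {} H still reaches {B,J,R,S} ∋ J.
size 1: {B}, {R}, {S}; under {B} H still reaches {J,R,S} ∋ J.
{B,R}: H⊥J given {B,R} in G with H→· removed — back-door holds.
P(J|do(H)) = Σ_{B,R} P(J|H,B,R)·P(B,R).

P(J|do(H)): backdoor, adjust for {B, R}.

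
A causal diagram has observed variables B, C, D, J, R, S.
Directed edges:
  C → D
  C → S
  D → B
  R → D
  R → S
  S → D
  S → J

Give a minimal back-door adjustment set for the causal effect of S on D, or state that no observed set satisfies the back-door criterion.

desc(S)\{S}={B,D,J}; candidates ⊆ {C,R}.
size 0: {}; under {} S still reaches {B,C,D,R} ∋ D.
size 1: {C}, {R}; under {C} S still reaches {B,D,R} ∋ D.
{C,R}: S⊥D given {C,R} in G with S→· removed — back-door holds.

S→D: minimal back-door set {C, R}.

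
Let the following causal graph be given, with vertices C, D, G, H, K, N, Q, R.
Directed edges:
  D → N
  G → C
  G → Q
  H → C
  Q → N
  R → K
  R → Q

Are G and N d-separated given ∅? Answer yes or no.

Bayes-Ball from G | ∅ reaches {C,N,Q}.
N ∈ reach(G|∅) ⇒ G ⊥̸ N | ∅.

No — G and N are d-connected given ∅.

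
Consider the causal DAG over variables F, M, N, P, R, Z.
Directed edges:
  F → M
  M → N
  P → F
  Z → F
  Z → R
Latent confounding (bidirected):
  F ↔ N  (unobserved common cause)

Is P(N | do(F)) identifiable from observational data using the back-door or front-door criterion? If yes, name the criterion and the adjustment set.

desc(F)\{F}={M,N}; candidates ⊆ {P,R,Z}.
F↔N: latent back-door arc(s) into F.
size 0: {}; under {} F still reaches {N,P,R,Z} ∋ N.
size 1: {P}, {R}, {Z}; under {P} F still reaches {N,R,Z} ∋ N.
size 2: {P,R}, {P,Z}, {R,Z}; under {P,R} F still reaches {N,Z} ∋ N.
F↔N cannot be blocked by any observed set — no back-door set.
{M}: (i) intercepts every directed F→N path; (ii) no back-door F→{M}; (iii) {F} blocks every back-door {M}→N. Front-door holds.
P(N|do(F)) = Σ_{M} P(M|F) Σ_{F'} P(N|M,F')P(F').

P(N|do(F)): frontdoor, adjust for {M}.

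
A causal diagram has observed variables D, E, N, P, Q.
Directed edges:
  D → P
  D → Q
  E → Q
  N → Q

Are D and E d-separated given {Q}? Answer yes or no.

No — D and E are d-connected given {Q}.

Bayes-Ball from D | {Q} reaches {E,N,P}.
E ∈ reach(D|{Q}) ⇒ D ⊥̸ E | {Q}.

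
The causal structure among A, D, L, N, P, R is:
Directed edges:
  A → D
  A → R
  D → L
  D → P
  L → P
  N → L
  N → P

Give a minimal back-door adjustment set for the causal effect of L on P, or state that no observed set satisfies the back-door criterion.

L→P: minimal back-door set {D, N}.

desc(L)\{L}={P}; candidates ⊆ {A,D,N,R}.
size 0: {}; under {} L still reaches {A,D,N,P,R} ∋ P.
size 1: {A}, {D}, {N} …(+1); under {A} L still reaches {D,N,P} ∋ P.
{D,N}: L⊥P given {D,N} in G with L→· removed — back-door holds.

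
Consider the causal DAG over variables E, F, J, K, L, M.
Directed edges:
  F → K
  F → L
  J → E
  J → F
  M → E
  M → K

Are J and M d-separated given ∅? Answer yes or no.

Yes — J ⊥ M | ∅.

Bayes-Ball from J | ∅ reaches {E,F,K,L}.
M ∉ reach(J|∅) ⇒ J ⊥ M | ∅.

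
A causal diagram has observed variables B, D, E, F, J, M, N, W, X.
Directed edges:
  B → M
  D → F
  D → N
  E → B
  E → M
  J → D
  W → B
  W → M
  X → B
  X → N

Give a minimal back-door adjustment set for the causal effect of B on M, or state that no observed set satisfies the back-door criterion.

desc(B)\{B}={M}; candidates ⊆ {D,E,F,J,N,W,X}.
size 0: {}; under {} B still reaches {E,M,N,W,X} ∋ M.
size 1: {D}, {E}, {F} …(+4); under {D} B still reaches {E,M,N,W,X} ∋ M.
{E,W}: B⊥M given {E,W} in G with B→· removed — back-door holds.

B→M: minimal back-door set {E, W}.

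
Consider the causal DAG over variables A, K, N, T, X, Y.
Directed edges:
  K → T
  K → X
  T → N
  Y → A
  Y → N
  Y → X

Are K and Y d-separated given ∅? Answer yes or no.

Bayes-Ball from K | ∅ reaches {N,T,X}.
Y ∉ reach(K|∅) ⇒ K ⊥ Y | ∅.

Yes — K ⊥ Y | ∅.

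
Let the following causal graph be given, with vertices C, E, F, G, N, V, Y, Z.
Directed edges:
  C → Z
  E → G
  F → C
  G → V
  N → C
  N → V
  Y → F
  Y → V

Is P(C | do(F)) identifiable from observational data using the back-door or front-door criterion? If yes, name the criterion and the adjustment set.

P(C|do(F)): backdoor, adjust for ∅.

desc(F)\{F}={C,Z}; candidates ⊆ {E,G,N,V,Y}.
∅: F⊥C given ∅ in G with F→· removed — back-door holds.
P(C|do(F)) = P(C|F) — no adjustment needed.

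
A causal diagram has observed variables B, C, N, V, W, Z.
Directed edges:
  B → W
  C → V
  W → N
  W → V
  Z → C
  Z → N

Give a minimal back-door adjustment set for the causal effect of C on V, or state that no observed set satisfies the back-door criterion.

desc(C)\{C}={V}; candidates ⊆ {B,N,W,Z}.
∅: C⊥V given ∅ in G with C→· removed — back-door holds.

C→V: minimal back-door set ∅.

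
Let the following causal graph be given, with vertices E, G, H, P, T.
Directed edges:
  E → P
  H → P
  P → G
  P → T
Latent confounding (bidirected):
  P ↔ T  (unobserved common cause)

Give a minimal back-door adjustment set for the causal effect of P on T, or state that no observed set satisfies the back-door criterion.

P→T: no observed back-door set.

desc(P)\{P}={G,T}; candidates ⊆ {E,H}.
P↔T: latent back-door arc(s) into P.
size 0: {}; under {} P still reaches {E,H,T} ∋ T.
size 1: {E}, {H}; under {E} P still reaches {H,T} ∋ T.
size 2: {E,H}; under {E,H} P still reaches {T} ∋ T.
P↔T cannot be blocked by any observed set — no back-door set.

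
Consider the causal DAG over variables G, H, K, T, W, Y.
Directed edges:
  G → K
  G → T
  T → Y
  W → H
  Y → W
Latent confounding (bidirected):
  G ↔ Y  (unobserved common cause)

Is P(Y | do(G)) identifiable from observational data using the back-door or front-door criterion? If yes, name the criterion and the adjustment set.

desc(G)\{G}={H,K,T,W,Y}; candidates ⊆ {—}.
G↔Y: latent back-door arc(s) into G.
size 0: {}; under {} G still reaches {H,W,Y} ∋ Y.
G↔Y cannot be blocked by any observed set — no back-door set.
{T}: (i) intercepts every directed G→Y path; (ii) no back-door G→{T}; (iii) {G} blocks every back-door {T}→Y. Front-door holds.
P(Y|do(G)) = Σ_{T} P(T|G) Σ_{G'} P(Y|T,G')P(G').

P(Y|do(G)): frontdoor, adjust for {T}.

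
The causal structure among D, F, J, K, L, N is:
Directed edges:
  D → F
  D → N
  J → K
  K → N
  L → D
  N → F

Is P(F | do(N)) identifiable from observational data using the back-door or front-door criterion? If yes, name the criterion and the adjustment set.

P(F|do(N)): backdoor, adjust for {D}.

desc(N)\{N}={F}; candidates ⊆ {D,J,K,L}.
size 0: {}; under {} N still reaches {D,F,J,K,L} ∋ F.
{D}: N⊥F given {D} in G with N→· removed — back-door holds.
P(F|do(N)) = Σ_{D} P(F|N,D)·P(D).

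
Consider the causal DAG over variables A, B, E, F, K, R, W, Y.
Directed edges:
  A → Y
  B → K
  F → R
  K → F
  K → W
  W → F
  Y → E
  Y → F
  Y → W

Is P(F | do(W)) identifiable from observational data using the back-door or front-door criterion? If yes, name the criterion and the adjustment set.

P(F|do(W)): backdoor, adjust for {K, Y}.

desc(W)\{W}={F,R}; candidates ⊆ {A,B,E,K,Y}.
size 0: {}; under {} W still reaches {A,B,E,F,K,R,Y} ∋ F.
size 1: {A}, {B}, {E} …(+2); under {A} W still reaches {B,E,F,K,R,Y} ∋ F.
{K,Y}: W⊥F given {K,Y} in G with W→· removed — back-door holds.
P(F|do(W)) = Σ_{K,Y} P(F|W,K,Y)·P(K,Y).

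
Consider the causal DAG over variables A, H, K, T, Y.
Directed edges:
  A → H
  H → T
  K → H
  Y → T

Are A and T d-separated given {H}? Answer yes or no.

Bayes-Ball from A | {H} reaches {K}.
T ∉ reach(A|{H}) ⇒ A ⊥ T | {H}.

Yes — A ⊥ T | {H}.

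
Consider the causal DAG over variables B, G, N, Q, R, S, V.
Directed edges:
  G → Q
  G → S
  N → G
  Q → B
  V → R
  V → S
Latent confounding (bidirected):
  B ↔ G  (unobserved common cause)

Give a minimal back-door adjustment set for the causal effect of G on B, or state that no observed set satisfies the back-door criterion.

G→B: no observed back-door set.

desc(G)\{G}={B,Q,S}; candidates ⊆ {N,R,V}.
G↔B: latent back-door arc(s) into G.
size 0: {}; under {} G still reaches {B,N} ∋ B.
size 1: {N}, {R}, {V}; under {N} G still reaches {B} ∋ B.
size 2: {N,R}, {N,V}, {R,V}; under {N,R} G still reaches {B} ∋ B.
G↔B cannot be blocked by any observed set — no back-door set.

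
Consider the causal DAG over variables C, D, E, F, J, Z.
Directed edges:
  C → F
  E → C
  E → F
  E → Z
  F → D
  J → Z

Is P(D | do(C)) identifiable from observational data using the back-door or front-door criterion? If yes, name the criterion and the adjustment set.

desc(C)\{C}={D,F}; candidates ⊆ {E,J,Z}.
size 0: {}; under {} C still reaches {D,E,F,Z} ∋ D.
{E}: C⊥D given {E} in G with C→· removed — back-door holds.
P(D|do(C)) = Σ_{E} P(D|C,E)·P(E).

P(D|do(C)): backdoor, adjust for {E}.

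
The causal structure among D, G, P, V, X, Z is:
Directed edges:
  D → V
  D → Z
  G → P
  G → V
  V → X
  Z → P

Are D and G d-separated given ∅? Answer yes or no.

Yes — D ⊥ G | ∅.

Bayes-Ball from D | ∅ reaches {P,V,X,Z}.
G ∉ reach(D|∅) ⇒ D ⊥ G | ∅.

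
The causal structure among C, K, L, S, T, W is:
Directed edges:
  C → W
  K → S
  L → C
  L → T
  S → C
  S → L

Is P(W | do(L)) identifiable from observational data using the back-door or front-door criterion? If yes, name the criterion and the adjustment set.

desc(L)\{L}={C,T,W}; candidates ⊆ {K,S}.
size 0: {}; under {} L still reaches {C,K,S,W} ∋ W.
{S}: L⊥W given {S} in G with L→· removed — back-door holds.
P(W|do(L)) = Σ_{S} P(W|L,S)·P(S).

P(W|do(L)): backdoor, adjust for {S}.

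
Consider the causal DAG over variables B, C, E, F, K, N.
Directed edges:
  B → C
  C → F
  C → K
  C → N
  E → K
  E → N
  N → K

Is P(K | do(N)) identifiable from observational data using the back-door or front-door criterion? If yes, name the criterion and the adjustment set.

P(K|do(N)): backdoor, adjust for {C, E}.

desc(N)\{N}={K}; candidates ⊆ {B,C,E,F}.
size 0: {}; under {} N still reaches {B,C,E,F,K} ∋ K.
size 1: {B}, {C}, {E} …(+1); under {B} N still reaches {C,E,F,K} ∋ K.
{C,E}: N⊥K given {C,E} in G with N→· removed — back-door holds.
P(K|do(N)) = Σ_{C,E} P(K|N,C,E)·P(C,E).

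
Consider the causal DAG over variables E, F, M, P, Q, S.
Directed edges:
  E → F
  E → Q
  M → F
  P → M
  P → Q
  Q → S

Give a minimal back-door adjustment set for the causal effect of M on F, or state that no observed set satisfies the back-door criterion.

desc(M)\{M}={F}; candidates ⊆ {E,P,Q,S}.
∅: M⊥F given ∅ in G with M→· removed — back-door holds.

M→F: minimal back-door set ∅.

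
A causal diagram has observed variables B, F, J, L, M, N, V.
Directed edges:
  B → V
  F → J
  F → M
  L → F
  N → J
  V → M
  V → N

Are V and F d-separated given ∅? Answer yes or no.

Yes — V ⊥ F | ∅.

Bayes-Ball from V | ∅ reaches {B,J,M,N}.
F ∉ reach(V|∅) ⇒ V ⊥ F | ∅.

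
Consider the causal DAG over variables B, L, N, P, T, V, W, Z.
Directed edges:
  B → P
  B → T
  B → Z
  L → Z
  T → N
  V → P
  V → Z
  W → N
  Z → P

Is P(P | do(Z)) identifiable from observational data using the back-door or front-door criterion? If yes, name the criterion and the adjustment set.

P(P|do(Z)): backdoor, adjust for {B, V}.

desc(Z)\{Z}={P}; candidates ⊆ {B,L,N,T,V,W}.
size 0: {}; under {} Z still reaches {B,L,N,P,T,V} ∋ P.
size 1: {B}, {L}, {N} …(+3); under {B} Z still reaches {L,P,V} ∋ P.
{B,V}: Z⊥P given {B,V} in G with Z→· removed — back-door holds.
P(P|do(Z)) = Σ_{B,V} P(P|Z,B,V)·P(B,V).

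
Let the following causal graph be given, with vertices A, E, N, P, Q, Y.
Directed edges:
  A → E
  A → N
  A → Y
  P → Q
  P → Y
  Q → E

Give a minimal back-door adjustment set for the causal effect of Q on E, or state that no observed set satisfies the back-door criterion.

Q→E: minimal back-door set ∅.

desc(Q)\{Q}={E}; candidates ⊆ {A,N,P,Y}.
∅: Q⊥E given ∅ in G with Q→· removed — back-door holds.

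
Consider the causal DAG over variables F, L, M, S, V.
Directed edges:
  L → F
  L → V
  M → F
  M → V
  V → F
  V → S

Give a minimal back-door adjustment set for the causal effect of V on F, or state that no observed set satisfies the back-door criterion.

V→F: minimal back-door set {L, M}.

desc(V)\{V}={F,S}; candidates ⊆ {L,M}.
size 0: {}; under {} V still reaches {F,L,M} ∋ F.
size 1: {L}, {M}; under {L} V still reaches {F,M} ∋ F.
{L,M}: V⊥F given {L,M} in G with V→· removed — back-door holds.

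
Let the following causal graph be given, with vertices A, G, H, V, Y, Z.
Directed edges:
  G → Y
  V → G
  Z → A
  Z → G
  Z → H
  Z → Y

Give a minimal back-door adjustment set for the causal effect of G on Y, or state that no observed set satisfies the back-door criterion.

G→Y: minimal back-door set {Z}.

desc(G)\{G}={Y}; candidates ⊆ {A,H,V,Z}.
size 0: {}; under {} G still reaches {A,H,V,Y,Z} ∋ Y.
{Z}: G⊥Y given {Z} in G with G→· removed — back-door holds.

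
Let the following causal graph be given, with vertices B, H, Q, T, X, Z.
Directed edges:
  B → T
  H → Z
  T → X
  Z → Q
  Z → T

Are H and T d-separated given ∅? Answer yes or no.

Bayes-Ball from H | ∅ reaches {Q,T,X,Z}.
T ∈ reach(H|∅) ⇒ H ⊥̸ T | ∅.

No — H and T are d-connected given ∅.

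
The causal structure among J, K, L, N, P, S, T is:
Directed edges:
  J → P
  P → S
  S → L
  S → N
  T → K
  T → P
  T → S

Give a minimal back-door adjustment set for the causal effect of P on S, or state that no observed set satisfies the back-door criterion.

P→S: minimal back-door set {T}.

desc(P)\{P}={L,N,S}; candidates ⊆ {J,K,T}.
size 0: {}; under {} P still reaches {J,K,L,N,S,T} ∋ S.
{T}: P⊥S given {T} in G with P→· removed — back-door holds.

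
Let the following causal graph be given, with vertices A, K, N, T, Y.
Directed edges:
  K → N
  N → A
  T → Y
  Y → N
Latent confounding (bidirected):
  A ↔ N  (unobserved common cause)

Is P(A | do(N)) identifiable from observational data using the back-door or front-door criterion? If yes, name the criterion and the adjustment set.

desc(N)\{N}={A}; candidates ⊆ {K,T,Y}.
N↔A: latent back-door arc(s) into N.
size 0: {}; under {} N still reaches {A,K,T,Y} ∋ A.
size 1: {K}, {T}, {Y}; under {K} N still reaches {A,T,Y} ∋ A.
size 2: {K,T}, {K,Y}, {T,Y}; under {K,T} N still reaches {A,Y} ∋ A.
N↔A cannot be blocked by any observed set — no back-door set.
No mediator lies on a directed N→…→A path.
Neither criterion identifies P(A|do(N)) in this graph.

P(A|do(N)): not identifiable (no BD/FD set).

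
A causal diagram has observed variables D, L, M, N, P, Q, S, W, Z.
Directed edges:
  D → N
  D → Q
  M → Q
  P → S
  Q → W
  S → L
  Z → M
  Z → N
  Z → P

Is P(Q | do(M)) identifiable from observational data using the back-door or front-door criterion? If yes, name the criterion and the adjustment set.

P(Q|do(M)): backdoor, adjust for ∅.

desc(M)\{M}={Q,W}; candidates ⊆ {D,L,N,P,S,Z}.
∅: M⊥Q given ∅ in G with M→· removed — back-door holds.
P(Q|do(M)) = P(Q|M) — no adjustment needed.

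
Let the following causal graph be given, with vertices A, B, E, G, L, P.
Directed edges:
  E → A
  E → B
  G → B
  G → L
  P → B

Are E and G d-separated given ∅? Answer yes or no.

Bayes-Ball from E | ∅ reaches {A,B}.
G ∉ reach(E|∅) ⇒ E ⊥ G | ∅.

Yes — E ⊥ G | ∅.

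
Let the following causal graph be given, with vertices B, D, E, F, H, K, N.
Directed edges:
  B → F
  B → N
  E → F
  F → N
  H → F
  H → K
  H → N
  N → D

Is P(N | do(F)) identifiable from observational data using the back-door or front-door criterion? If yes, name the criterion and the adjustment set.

P(N|do(F)): backdoor, adjust for {B, H}.

desc(F)\{F}={D,N}; candidates ⊆ {B,E,H,K}.
size 0: {}; under {} F still reaches {B,D,E,H,K,N} ∋ N.
size 1: {B}, {E}, {H} …(+1); under {B} F still reaches {D,E,H,K,N} ∋ N.
{B,H}: F⊥N given {B,H} in G with F→· removed — back-door holds.
P(N|do(F)) = Σ_{B,H} P(N|F,B,H)·P(B,H).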